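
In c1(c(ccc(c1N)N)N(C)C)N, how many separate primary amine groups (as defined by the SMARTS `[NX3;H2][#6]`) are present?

3

[NX3;H2][#6] is the SMARTS for a primary amine: a trivalent nitrogen with two H attached to carbon.
The molecule carries 3 separate instances of a primary amino group (-NH2) meeting every constraint; each maps to a distinct set of atoms, giving 3 matches.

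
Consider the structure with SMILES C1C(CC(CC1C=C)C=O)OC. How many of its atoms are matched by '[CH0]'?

Check the 12 heavy atoms by environment: 4× C (H2) → no; 5× C (H1) → no; 2× O (H0) → no; 1× C (H3) → no.
No environment satisfies the query, so 0 matching atoms.

0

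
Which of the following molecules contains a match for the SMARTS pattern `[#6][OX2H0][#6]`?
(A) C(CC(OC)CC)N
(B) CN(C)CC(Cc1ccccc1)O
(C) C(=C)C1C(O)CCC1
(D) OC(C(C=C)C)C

[#6][OX2H0][#6] describes an aliphatic oxygen bridging two carbons with no H on the oxygen (an ether).
(A) contains a methoxy ether (-OCH3), which satisfies every atom and bond constraint.
(B) has a hydroxyl group (-OH) but the oxygen has H1, not H0 bridging two carbons.
(C) has a hydroxyl group (-OH) but the oxygen has H1, not H0 bridging two carbons.
(D) has a hydroxyl group (-OH) but the oxygen has H1, not H0 bridging two carbons.
So the answer is (A).

A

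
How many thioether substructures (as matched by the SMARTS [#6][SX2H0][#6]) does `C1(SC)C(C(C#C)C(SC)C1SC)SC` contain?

[#6][SX2H0][#6] is the SMARTS for a thioether: an aliphatic sulfur bridging two carbons with no H on the sulfur.
The molecule carries 4 separate instances of a methylthio ether (-SCH3) meeting every constraint; each maps to a distinct set of atoms, giving 4 matches.

4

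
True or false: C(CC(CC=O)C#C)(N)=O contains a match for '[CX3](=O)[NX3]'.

The pattern [CX3](=O)[NX3] describes a carbonyl carbon bonded to a trivalent nitrogen — an amide.
The molecule carries a primary amide (-C(=O)NH2), whose atoms satisfy every constraint of the query, so the pattern matches.

True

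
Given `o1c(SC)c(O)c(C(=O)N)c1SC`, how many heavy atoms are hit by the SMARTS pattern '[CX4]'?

2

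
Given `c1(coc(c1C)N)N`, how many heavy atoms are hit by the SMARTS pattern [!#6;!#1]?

3

Check the 8 heavy atoms by environment: 1× o (aromatic) → match; 4× c (aromatic) → no; 2× N → match; 1× C → no.
Summing the matching environments: 1 + 2 = 3 matching atoms.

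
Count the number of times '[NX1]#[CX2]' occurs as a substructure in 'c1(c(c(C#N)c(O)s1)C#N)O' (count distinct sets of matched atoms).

2

[NX1]#[CX2] is the SMARTS for a nitrile: a nitrogen triple-bonded to a two-connected carbon.
The molecule carries 2 separate instances of a nitrile (-C#N) meeting every constraint; each maps to a distinct set of atoms, giving 2 matches.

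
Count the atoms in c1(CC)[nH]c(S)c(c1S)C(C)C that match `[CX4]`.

5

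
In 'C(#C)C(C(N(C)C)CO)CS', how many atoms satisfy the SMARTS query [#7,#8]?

2

The query [#7,#8] means: nitrogen or oxygen (comma = OR).
Check the 11 heavy atoms by environment: 8× C → no; 1× O → match; 1× S → no; 1× N → match.
Summing the matching environments: 1 + 1 = 2 matching atoms.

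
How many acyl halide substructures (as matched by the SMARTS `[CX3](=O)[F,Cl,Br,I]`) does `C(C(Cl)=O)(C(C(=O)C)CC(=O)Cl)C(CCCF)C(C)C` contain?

[CX3](=O)[F,Cl,Br,I] is the SMARTS for an acyl halide: a carbonyl carbon bonded to a halogen.
The molecule carries 2 separate instances of an acyl chloride (-C(=O)Cl) meeting every constraint; each maps to a distinct set of atoms, giving 2 matches.

2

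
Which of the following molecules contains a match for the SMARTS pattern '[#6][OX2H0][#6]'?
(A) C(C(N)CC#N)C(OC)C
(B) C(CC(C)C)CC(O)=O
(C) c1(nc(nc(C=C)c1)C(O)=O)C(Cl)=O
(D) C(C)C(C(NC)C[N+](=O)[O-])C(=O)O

A

[#6][OX2H0][#6] describes an aliphatic oxygen bridging two carbons with no H on the oxygen (an ether).
(A) contains a methoxy ether (-OCH3), which satisfies every atom and bond constraint.
(B) has a carboxylic acid group (-C(=O)OH) but the -OH oxygen has H1; the =O is OX1, not OX2.
(C) has a carboxylic acid group (-C(=O)OH) but the -OH oxygen has H1; the =O is OX1, not OX2.
(D) has a carboxylic acid group (-C(=O)OH) but the -OH oxygen has H1; the =O is OX1, not OX2.
So the answer is (A).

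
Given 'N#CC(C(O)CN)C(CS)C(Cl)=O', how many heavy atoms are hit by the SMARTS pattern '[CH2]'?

The query [CH2] means: aliphatic carbon with exactly two hydrogens.
Check the 13 heavy atoms by environment: 2× C (H2) → match; 3× C (H1) → no; 2× C (H0) → no; 1× N (H0) → no; 1× S (H1) → no; 1× N (H2) → no; 1× O (H0) → no; 1× Cl (H0) → no; 1× O (H1) → no.
That gives 2 matching atoms.

2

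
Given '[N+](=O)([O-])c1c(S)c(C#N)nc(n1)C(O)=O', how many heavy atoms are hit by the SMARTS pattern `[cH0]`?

4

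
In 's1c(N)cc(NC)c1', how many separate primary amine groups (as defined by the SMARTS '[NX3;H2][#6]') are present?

1

[NX3;H2][#6] is the SMARTS for a primary amine: a trivalent nitrogen with two H attached to carbon.
Exactly one fragment in the molecule meets all constraints, giving 1 match.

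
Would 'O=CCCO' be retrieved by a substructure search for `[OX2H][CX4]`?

The pattern [OX2H][CX4] describes a hydroxyl oxygen bound to an sp3 (X4) carbon — an aliphatic alcohol.
The molecule carries a hydroxyl group (-OH), whose atoms satisfy every constraint of the query, so the pattern matches.

Yes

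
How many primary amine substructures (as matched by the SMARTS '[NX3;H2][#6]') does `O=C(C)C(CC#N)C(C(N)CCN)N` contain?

3

[NX3;H2][#6] is the SMARTS for a primary amine: a trivalent nitrogen with two H attached to carbon.
The molecule carries 3 separate instances of a primary amino group (-NH2) meeting every constraint; each maps to a distinct set of atoms, giving 3 matches.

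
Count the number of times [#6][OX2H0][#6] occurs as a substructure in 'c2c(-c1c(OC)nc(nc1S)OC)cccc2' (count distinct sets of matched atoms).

2

[#6][OX2H0][#6] is the SMARTS for an ether: an aliphatic oxygen bridging two carbons with no H on the oxygen.
The molecule carries 2 separate instances of a methoxy ether (-OCH3) meeting every constraint; each maps to a distinct set of atoms, giving 2 matches.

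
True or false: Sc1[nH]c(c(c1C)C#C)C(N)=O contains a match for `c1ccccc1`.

The pattern c1ccccc1 describes six aromatic carbons in a ring — a benzene ring.
The closest candidate here is a methyl group (-CH3), but no six-membered all-carbon aromatic ring is present. No other fragment satisfies the full query, so there is no match.

False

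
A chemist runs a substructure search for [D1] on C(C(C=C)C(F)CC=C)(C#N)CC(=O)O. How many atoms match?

The query [D1] means: atom with exactly one heavy-atom neighbour (degree 1).
Check the 15 heavy atoms by environment: 5× C (D2) → no; 4× C (D3) → no; 2× C (D1) → match; 1× F (D1) → match; 2× O (D1) → match; 1× N (D1) → match.
Summing the matching environments: 2 + 1 + 2 + 1 = 6 matching atoms.

6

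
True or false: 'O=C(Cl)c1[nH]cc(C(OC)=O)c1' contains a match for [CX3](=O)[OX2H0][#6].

The pattern [CX3](=O)[OX2H0][#6] describes a carbonyl carbon bonded to an oxygen that is itself bonded to carbon (no H on that O) — an ester.
The molecule carries a methyl-ester group (-C(=O)OCH3), whose atoms satisfy every constraint of the query, so the pattern matches.

True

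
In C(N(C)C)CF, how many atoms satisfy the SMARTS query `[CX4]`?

The query [CX4] means: C with X4: aliphatic carbon with exactly 4 total connections (bonds + H).
Check the 6 heavy atoms by environment: 4× C (X4) → match; 1× F (X1) → no; 1× N (X3) → no.
That gives 4 matching atoms.

4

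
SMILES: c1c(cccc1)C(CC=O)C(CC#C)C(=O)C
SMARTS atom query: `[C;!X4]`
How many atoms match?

The query [C;!X4] means: aliphatic carbon that does not have four total connections.
Check the 17 heavy atoms by environment: 5× C (X4) → no; 6× c (aromatic, X3) → no; 2× C (X3) → match; 2× O (X1) → no; 2× C (X2) → match.
Summing the matching environments: 2 + 2 = 4 matching atoms.

4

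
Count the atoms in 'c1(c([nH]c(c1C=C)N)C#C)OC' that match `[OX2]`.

1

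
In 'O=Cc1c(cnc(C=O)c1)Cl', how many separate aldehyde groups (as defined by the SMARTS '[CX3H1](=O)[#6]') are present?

2

[CX3H1](=O)[#6] is the SMARTS for an aldehyde: an sp2 carbon with one H, double-bonded to O and single-bonded to carbon.
The molecule carries 2 separate instances of an aldehyde (-CHO) meeting every constraint; each maps to a distinct set of atoms, giving 2 matches.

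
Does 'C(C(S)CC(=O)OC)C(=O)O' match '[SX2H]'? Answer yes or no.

Yes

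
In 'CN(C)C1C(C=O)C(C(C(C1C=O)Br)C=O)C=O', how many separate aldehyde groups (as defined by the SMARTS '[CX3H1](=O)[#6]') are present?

[CX3H1](=O)[#6] is the SMARTS for an aldehyde: an sp2 carbon with one H, double-bonded to O and single-bonded to carbon.
The molecule carries 4 separate instances of an aldehyde (-CHO) meeting every constraint; each maps to a distinct set of atoms, giving 4 matches.

4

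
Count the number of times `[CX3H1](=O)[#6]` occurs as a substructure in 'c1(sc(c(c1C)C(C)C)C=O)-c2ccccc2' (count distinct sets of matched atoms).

[CX3H1](=O)[#6] is the SMARTS for an aldehyde: an sp2 carbon with one H, double-bonded to O and single-bonded to carbon.
Exactly one fragment in the molecule meets all constraints, giving 1 match.

1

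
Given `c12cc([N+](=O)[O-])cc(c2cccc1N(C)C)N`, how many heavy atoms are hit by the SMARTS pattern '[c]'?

Check the 17 heavy atoms by environment: 10× c (aromatic) → match; 1× N (charge +1) → no; 1× O (charge -1) → no; 1× O → no; 2× N → no; 2× C → no.
That gives 10 matching atoms.

10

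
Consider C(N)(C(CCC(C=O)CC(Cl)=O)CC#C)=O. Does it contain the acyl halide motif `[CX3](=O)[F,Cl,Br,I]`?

Yes

The pattern [CX3](=O)[F,Cl,Br,I] describes a carbonyl carbon bonded to a halogen — an acyl halide.
The molecule carries an acyl chloride (-C(=O)Cl), whose atoms satisfy every constraint of the query, so the pattern matches.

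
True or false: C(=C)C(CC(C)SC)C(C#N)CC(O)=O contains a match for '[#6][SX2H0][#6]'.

True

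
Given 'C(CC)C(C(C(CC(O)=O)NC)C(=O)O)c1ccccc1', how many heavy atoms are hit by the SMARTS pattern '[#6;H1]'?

8

The query [#6;H1] means: any carbon bearing exactly one hydrogen.
Check the 21 heavy atoms by environment: 3× C (H2) → no; 3× C (H1) → match; 2× C (H0) → no; 2× O (H0) → no; 2× O (H1) → no; 2× C (H3) → no; 1× N (H1) → no; 1× c (aromatic, H0) → no; 5× c (aromatic, H1) → match.
Summing the matching environments: 3 + 5 = 8 matching atoms.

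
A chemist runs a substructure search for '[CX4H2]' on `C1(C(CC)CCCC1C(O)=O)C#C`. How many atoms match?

4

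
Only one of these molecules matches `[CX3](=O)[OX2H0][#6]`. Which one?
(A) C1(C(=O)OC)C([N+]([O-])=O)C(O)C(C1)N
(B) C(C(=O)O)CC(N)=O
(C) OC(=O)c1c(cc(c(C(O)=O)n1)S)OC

[CX3](=O)[OX2H0][#6] describes a carbonyl carbon bonded to an oxygen that is itself bonded to carbon (no H on that O) (an ester).
(A) contains a methyl-ester group (-C(=O)OCH3), which satisfies every atom and bond constraint.
(B) has a primary amide (-C(=O)NH2) but the carbonyl is bonded to N, not to an O-C linkage.
(C) has a carboxylic acid group (-C(=O)OH) but the singly-bonded O carries H (OX2H1, not H0).
So the answer is (A).

A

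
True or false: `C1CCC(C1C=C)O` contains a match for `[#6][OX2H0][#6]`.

The pattern [#6][OX2H0][#6] describes an aliphatic oxygen bridging two carbons with no H on the oxygen — an ether.
The closest candidate here is a hydroxyl group (-OH), but the oxygen has H1, not H0 bridging two carbons. No other fragment satisfies the full query, so there is no match.

False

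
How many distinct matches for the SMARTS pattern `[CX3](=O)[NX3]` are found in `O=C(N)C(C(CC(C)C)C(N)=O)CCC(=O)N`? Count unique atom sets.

[CX3](=O)[NX3] is the SMARTS for an amide: a carbonyl carbon bonded to a trivalent nitrogen.
The molecule carries 3 separate instances of a primary amide (-C(=O)NH2) meeting every constraint; each maps to a distinct set of atoms, giving 3 matches.

3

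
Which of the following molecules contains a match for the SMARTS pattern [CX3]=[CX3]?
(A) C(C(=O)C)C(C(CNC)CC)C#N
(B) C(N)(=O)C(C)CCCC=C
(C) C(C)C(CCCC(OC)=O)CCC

B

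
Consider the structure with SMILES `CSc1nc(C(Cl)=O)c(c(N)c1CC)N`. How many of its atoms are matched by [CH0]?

1

The query [CH0] means: aliphatic carbon with no attached hydrogen.
Check the 15 heavy atoms by environment: 1× n (aromatic, H0) → no; 5× c (aromatic, H0) → no; 1× C (H0) → match; 1× O (H0) → no; 1× Cl (H0) → no; 2× N (H2) → no; 1× S (H0) → no; 2× C (H3) → no; 1× C (H2) → no.
That gives 1 matching atom.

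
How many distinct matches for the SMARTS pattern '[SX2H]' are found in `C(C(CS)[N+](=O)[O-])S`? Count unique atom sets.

2

[SX2H] is the SMARTS for a thiol: an aliphatic sulfur with two connections, one being H.
The molecule carries 2 separate instances of a thiol (-SH) meeting every constraint; each maps to a distinct set of atoms, giving 2 matches.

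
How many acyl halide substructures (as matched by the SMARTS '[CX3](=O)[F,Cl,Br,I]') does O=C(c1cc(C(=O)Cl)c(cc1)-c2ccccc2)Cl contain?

2

[CX3](=O)[F,Cl,Br,I] is the SMARTS for an acyl halide: a carbonyl carbon bonded to a halogen.
The molecule carries 2 separate instances of an acyl chloride (-C(=O)Cl) meeting every constraint; each maps to a distinct set of atoms, giving 2 matches.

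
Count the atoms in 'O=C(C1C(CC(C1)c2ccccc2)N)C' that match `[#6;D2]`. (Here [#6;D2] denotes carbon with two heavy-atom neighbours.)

7

The query [#6;D2] means: any carbon bonded to exactly two heavy atoms.
Check the 15 heavy atoms by environment: 4× C (D3) → no; 2× C (D2) → match; 1× c (aromatic, D3) → no; 5× c (aromatic, D2) → match; 1× N (D1) → no; 1× O (D1) → no; 1× C (D1) → no.
Summing the matching environments: 2 + 5 = 7 matching atoms.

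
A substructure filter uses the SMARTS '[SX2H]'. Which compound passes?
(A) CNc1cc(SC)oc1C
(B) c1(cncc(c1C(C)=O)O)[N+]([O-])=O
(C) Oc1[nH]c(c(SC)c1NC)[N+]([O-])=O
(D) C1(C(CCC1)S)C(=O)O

D

[SX2H] describes an aliphatic sulfur with two connections, one being H (a thiol).
(A) has a methylthio ether (-SCH3) but the sulfur has H0 (bonded to two carbons), not H1.
(B) has a hydroxyl group (-OH) but it is an -OH, not an -SH.
(C) has a hydroxyl group (-OH) but it is an -OH, not an -SH.
(D) contains a thiol (-SH), which satisfies every atom and bond constraint.
So the answer is (D).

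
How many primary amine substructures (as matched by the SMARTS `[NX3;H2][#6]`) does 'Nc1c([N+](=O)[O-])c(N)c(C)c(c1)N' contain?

3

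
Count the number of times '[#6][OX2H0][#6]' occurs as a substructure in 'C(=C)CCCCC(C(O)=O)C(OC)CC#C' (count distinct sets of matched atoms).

1

[#6][OX2H0][#6] is the SMARTS for an ether: an aliphatic oxygen bridging two carbons with no H on the oxygen.
Exactly one fragment in the molecule meets all constraints, giving 1 match.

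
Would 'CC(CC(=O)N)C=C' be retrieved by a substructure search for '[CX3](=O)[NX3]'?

Yes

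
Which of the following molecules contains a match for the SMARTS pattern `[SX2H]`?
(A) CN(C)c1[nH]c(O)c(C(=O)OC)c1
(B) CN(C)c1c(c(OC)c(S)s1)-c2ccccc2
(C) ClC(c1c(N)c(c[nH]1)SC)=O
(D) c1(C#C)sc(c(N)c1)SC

B

[SX2H] describes an aliphatic sulfur with two connections, one being H (a thiol).
(A) has a hydroxyl group (-OH) but it is an -OH, not an -SH.
(B) contains a thiol (-SH), which satisfies every atom and bond constraint.
(C) has a methylthio ether (-SCH3) but the sulfur has H0 (bonded to two carbons), not H1.
(D) has a methylthio ether (-SCH3) but the sulfur has H0 (bonded to two carbons), not H1.
So the answer is (B).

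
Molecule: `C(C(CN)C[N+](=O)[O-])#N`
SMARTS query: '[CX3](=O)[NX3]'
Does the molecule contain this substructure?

No

The pattern [CX3](=O)[NX3] describes a carbonyl carbon bonded to a trivalent nitrogen — an amide.
The closest candidate here is a primary amino group (-NH2), but the -NH2 is not attached to a carbonyl carbon. No other fragment satisfies the full query, so there is no match.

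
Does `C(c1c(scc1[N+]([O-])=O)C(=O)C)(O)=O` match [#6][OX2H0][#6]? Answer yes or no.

No

The pattern [#6][OX2H0][#6] describes an aliphatic oxygen bridging two carbons with no H on the oxygen — an ether.
The closest candidate here is a carboxylic acid group (-C(=O)OH), but the -OH oxygen has H1; the =O is OX1, not OX2. No other fragment satisfies the full query, so there is no match.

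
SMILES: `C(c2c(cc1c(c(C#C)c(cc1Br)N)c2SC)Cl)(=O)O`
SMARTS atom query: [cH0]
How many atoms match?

The query [cH0] means: aromatic carbon with no attached hydrogen (substituted or ring-fusion).
Check the 20 heavy atoms by environment: 8× c (aromatic, H0) → match; 2× c (aromatic, H1) → no; 1× Cl (H0) → no; 1× S (H0) → no; 1× C (H3) → no; 1× Br (H0) → no; 1× N (H2) → no; 2× C (H0) → no; 1× O (H0) → no; 1× O (H1) → no; 1× C (H1) → no.
That gives 8 matching atoms.

8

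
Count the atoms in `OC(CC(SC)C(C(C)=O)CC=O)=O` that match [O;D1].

4

Check the 14 heavy atoms by environment: 3× C (D2) → no; 4× C (D3) → no; 4× O (D1) → match; 1× S (D2) → no; 2× C (D1) → no.
That gives 4 matching atoms.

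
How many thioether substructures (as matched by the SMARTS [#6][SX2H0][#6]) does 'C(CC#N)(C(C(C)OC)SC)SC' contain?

2

[#6][SX2H0][#6] is the SMARTS for a thioether: an aliphatic sulfur bridging two carbons with no H on the sulfur.
The molecule carries 2 separate instances of a methylthio ether (-SCH3) meeting every constraint; each maps to a distinct set of atoms, giving 2 matches.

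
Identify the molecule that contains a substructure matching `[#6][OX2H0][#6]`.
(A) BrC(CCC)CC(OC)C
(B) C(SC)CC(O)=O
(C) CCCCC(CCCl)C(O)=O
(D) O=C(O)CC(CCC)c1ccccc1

A

[#6][OX2H0][#6] describes an aliphatic oxygen bridging two carbons with no H on the oxygen (an ether).
(A) contains a methoxy ether (-OCH3), which satisfies every atom and bond constraint.
(B) has a carboxylic acid group (-C(=O)OH) but the -OH oxygen has H1; the =O is OX1, not OX2.
(C) has a carboxylic acid group (-C(=O)OH) but the -OH oxygen has H1; the =O is OX1, not OX2.
(D) has a carboxylic acid group (-C(=O)OH) but the -OH oxygen has H1; the =O is OX1, not OX2.
So the answer is (A).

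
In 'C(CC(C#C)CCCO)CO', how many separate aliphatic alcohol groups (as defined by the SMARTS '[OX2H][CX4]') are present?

2

[OX2H][CX4] is the SMARTS for an aliphatic alcohol: a hydroxyl oxygen bound to an sp3 (X4) carbon.
The molecule carries 2 separate instances of a hydroxyl group (-OH) meeting every constraint; each maps to a distinct set of atoms, giving 2 matches.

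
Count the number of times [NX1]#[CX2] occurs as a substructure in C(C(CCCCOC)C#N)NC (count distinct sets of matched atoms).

[NX1]#[CX2] is the SMARTS for a nitrile: a nitrogen triple-bonded to a two-connected carbon.
Exactly one fragment in the molecule meets all constraints, giving 1 match.

1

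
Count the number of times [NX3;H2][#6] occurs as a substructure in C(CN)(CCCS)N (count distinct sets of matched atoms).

2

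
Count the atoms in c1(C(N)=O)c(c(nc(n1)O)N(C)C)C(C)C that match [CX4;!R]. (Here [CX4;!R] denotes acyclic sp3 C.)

5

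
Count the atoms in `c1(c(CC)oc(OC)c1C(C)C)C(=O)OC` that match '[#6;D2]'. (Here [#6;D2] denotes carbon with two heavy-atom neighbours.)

1

The query [#6;D2] means: any carbon bonded to exactly two heavy atoms.
Check the 16 heavy atoms by environment: 1× o (aromatic, D2) → no; 4× c (aromatic, D3) → no; 2× C (D3) → no; 1× O (D1) → no; 2× O (D2) → no; 5× C (D1) → no; 1× C (D2) → match.
That gives 1 matching atom.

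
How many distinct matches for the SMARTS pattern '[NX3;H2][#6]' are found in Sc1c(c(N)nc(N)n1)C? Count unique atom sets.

[NX3;H2][#6] is the SMARTS for a primary amine: a trivalent nitrogen with two H attached to carbon.
The molecule carries 2 separate instances of a primary amino group (-NH2) meeting every constraint; each maps to a distinct set of atoms, giving 2 matches.

2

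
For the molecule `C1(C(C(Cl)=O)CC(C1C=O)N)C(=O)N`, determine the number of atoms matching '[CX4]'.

5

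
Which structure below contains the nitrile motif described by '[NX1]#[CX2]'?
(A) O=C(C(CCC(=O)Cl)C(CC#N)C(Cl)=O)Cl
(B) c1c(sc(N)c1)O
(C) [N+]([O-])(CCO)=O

[NX1]#[CX2] describes a nitrogen triple-bonded to a two-connected carbon (a nitrile).
(A) contains a nitrile (-C#N), which satisfies every atom and bond constraint.
(B) has a primary amino group (-NH2) but the nitrogen is NX3 (three connections), not NX1 triple-bonded.
(C) has a nitro group (-[N+](=O)[O-]) but there is no C#N triple bond.
So the answer is (A).

A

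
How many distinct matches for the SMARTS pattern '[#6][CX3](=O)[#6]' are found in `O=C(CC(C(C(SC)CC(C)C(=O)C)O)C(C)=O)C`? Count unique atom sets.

3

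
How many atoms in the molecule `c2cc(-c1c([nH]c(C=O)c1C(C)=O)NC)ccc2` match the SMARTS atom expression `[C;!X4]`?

2

Check the 18 heavy atoms by environment: 1× n (aromatic, X3) → no; 10× c (aromatic, X3) → no; 1× N (X3) → no; 2× C (X4) → no; 2× C (X3) → match; 2× O (X1) → no.
That gives 2 matching atoms.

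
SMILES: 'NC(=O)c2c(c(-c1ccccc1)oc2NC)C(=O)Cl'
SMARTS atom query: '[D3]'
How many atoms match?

7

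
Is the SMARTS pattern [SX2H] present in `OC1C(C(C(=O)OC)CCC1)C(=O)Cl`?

No

The pattern [SX2H] describes an aliphatic sulfur with two connections, one being H — a thiol.
The closest candidate here is a hydroxyl group (-OH), but it is an -OH, not an -SH. No other fragment satisfies the full query, so there is no match.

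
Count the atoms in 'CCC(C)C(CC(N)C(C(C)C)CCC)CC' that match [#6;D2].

The query [#6;D2] means: any carbon bonded to exactly two heavy atoms.
Check the 17 heavy atoms by environment: 6× C (D1) → no; 5× C (D3) → no; 5× C (D2) → match; 1× N (D1) → no.
That gives 5 matching atoms.

5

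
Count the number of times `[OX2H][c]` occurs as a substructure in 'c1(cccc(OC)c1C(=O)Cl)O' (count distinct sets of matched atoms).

1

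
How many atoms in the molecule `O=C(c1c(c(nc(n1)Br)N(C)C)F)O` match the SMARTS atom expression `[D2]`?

2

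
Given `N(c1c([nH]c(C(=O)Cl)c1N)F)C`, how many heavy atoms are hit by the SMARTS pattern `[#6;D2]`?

0

The query [#6;D2] means: any carbon bonded to exactly two heavy atoms.
Check the 12 heavy atoms by environment: 1× n (aromatic, D2) → no; 4× c (aromatic, D3) → no; 1× C (D3) → no; 1× O (D1) → no; 1× Cl (D1) → no; 1× N (D1) → no; 1× F (D1) → no; 1× N (D2) → no; 1× C (D1) → no.
No environment satisfies the query, so 0 matching atoms.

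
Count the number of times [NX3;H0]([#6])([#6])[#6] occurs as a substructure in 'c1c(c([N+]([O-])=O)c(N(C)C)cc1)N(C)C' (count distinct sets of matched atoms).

2

[NX3;H0]([#6])([#6])[#6] is the SMARTS for a tertiary amine: a trivalent nitrogen with no H, bonded to three carbons.
The molecule carries 2 separate instances of a dimethylamino group (-N(CH3)2) meeting every constraint; each maps to a distinct set of atoms, giving 2 matches.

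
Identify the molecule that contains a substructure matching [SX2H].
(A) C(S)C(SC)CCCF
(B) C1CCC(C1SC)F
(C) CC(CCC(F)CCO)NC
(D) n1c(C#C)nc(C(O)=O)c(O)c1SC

[SX2H] describes an aliphatic sulfur with two connections, one being H (a thiol).
(A) contains a thiol (-SH), which satisfies every atom and bond constraint.
(B) has a methylthio ether (-SCH3) but the sulfur has H0 (bonded to two carbons), not H1.
(C) has a hydroxyl group (-OH) but it is an -OH, not an -SH.
(D) has a methylthio ether (-SCH3) but the sulfur has H0 (bonded to two carbons), not H1.
So the answer is (A).

A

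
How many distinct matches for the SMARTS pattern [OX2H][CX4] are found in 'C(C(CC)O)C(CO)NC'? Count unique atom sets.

[OX2H][CX4] is the SMARTS for an aliphatic alcohol: a hydroxyl oxygen bound to an sp3 (X4) carbon.
The molecule carries 2 separate instances of a hydroxyl group (-OH) meeting every constraint; each maps to a distinct set of atoms, giving 2 matches.

2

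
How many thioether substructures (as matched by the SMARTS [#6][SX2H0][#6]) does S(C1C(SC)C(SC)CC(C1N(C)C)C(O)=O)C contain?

[#6][SX2H0][#6] is the SMARTS for a thioether: an aliphatic sulfur bridging two carbons with no H on the sulfur.
The molecule carries 3 separate instances of a methylthio ether (-SCH3) meeting every constraint; each maps to a distinct set of atoms, giving 3 matches.

3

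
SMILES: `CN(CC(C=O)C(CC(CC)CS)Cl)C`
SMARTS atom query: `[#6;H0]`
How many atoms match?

0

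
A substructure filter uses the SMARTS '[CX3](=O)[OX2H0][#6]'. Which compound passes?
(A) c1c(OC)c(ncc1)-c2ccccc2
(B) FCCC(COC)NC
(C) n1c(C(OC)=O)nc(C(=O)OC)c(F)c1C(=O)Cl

C

[CX3](=O)[OX2H0][#6] describes a carbonyl carbon bonded to an oxygen that is itself bonded to carbon (no H on that O) (an ester).
(A) has a methoxy ether (-OCH3) but the ether oxygen is not adjacent to a C=O carbon.
(B) has a methoxy ether (-OCH3) but the ether oxygen is not adjacent to a C=O carbon.
(C) contains a methyl-ester group (-C(=O)OCH3), which satisfies every atom and bond constraint.
So the answer is (C).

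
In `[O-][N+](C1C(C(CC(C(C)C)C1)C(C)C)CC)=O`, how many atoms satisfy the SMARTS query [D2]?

3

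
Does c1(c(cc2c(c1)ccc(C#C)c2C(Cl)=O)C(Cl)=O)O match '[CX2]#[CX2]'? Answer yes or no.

Yes

The pattern [CX2]#[CX2] describes a carbon-carbon triple bond — an alkyne.
The molecule carries an ethynyl group (-C#CH), whose atoms satisfy every constraint of the query, so the pattern matches.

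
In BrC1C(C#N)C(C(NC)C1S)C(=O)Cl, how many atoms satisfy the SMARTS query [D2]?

The query [D2] means: atom with exactly two heavy-atom neighbours.
Check the 14 heavy atoms by environment: 6× C (D3) → no; 1× S (D1) → no; 1× Br (D1) → no; 1× O (D1) → no; 1× Cl (D1) → no; 1× N (D2) → match; 1× C (D1) → no; 1× C (D2) → match; 1× N (D1) → no.
Summing the matching environments: 1 + 1 = 2 matching atoms.

2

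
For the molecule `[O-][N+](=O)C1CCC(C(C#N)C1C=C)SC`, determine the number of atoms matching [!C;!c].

5

Check the 15 heavy atoms by environment: 10× C → no; 1× S → match; 1× N (charge +1) → match; 1× O (charge -1) → match; 1× O → match; 1× N → match.
Summing the matching environments: 1 + 1 + 1 + 1 + 1 = 5 matching atoms.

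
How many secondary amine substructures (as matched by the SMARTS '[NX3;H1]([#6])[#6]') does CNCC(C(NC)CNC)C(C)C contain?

3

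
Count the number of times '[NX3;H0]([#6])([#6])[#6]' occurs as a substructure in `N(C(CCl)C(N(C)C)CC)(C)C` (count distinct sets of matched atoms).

[NX3;H0]([#6])([#6])[#6] is the SMARTS for a tertiary amine: a trivalent nitrogen with no H, bonded to three carbons.
The molecule carries 2 separate instances of a dimethylamino group (-N(CH3)2) meeting every constraint; each maps to a distinct set of atoms, giving 2 matches.

2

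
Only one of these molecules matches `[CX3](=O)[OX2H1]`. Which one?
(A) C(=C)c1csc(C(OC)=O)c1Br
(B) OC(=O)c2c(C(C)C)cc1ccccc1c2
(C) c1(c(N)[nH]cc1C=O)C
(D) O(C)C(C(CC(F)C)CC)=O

B

[CX3](=O)[OX2H1] describes an sp2 carbon double-bonded to O and single-bonded to an -OH oxygen (a carboxylic acid).
(A) has a methyl-ester group (-C(=O)OCH3) but the singly-bonded O has no H (OX2H0, not OX2H1).
(B) contains a carboxylic acid group (-C(=O)OH), which satisfies every atom and bond constraint.
(C) has an aldehyde (-CHO) but there is no singly-bonded oxygen on the carbonyl carbon.
(D) has a methyl-ester group (-C(=O)OCH3) but the singly-bonded O has no H (OX2H0, not OX2H1).
So the answer is (B).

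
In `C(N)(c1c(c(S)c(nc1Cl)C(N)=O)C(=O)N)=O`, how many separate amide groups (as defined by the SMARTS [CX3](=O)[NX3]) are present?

3

[CX3](=O)[NX3] is the SMARTS for an amide: a carbonyl carbon bonded to a trivalent nitrogen.
The molecule carries 3 separate instances of a primary amide (-C(=O)NH2) meeting every constraint; each maps to a distinct set of atoms, giving 3 matches.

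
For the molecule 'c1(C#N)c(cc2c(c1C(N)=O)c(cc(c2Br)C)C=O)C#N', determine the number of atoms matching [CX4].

1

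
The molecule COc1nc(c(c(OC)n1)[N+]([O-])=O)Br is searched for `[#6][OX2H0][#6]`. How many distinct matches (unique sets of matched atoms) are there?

2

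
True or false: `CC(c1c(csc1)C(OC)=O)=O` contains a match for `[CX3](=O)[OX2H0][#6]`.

True

The pattern [CX3](=O)[OX2H0][#6] describes a carbonyl carbon bonded to an oxygen that is itself bonded to carbon (no H on that O) — an ester.
The molecule carries a methyl-ester group (-C(=O)OCH3), whose atoms satisfy every constraint of the query, so the pattern matches.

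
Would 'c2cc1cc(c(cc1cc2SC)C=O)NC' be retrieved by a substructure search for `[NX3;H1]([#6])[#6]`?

The pattern [NX3;H1]([#6])[#6] describes a trivalent nitrogen with one H, bonded to two carbons — a secondary amine.
The molecule carries an N-methylamino group (-NHCH3), whose atoms satisfy every constraint of the query, so the pattern matches.

Yes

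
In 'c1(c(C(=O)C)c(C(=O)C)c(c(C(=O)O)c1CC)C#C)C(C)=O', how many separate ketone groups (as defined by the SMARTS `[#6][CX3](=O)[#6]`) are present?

3

[#6][CX3](=O)[#6] is the SMARTS for a ketone: a carbonyl carbon (no H) flanked by two carbons.
The molecule carries 3 separate instances of an acetyl/ketone group (-C(=O)CH3) meeting every constraint; each maps to a distinct set of atoms, giving 3 matches.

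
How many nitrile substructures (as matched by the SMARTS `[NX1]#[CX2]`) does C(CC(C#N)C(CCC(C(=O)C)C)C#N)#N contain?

3

[NX1]#[CX2] is the SMARTS for a nitrile: a nitrogen triple-bonded to a two-connected carbon.
The molecule carries 3 separate instances of a nitrile (-C#N) meeting every constraint; each maps to a distinct set of atoms, giving 3 matches.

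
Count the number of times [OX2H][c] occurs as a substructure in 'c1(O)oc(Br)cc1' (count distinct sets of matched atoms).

[OX2H][c] is the SMARTS for a phenol: a hydroxyl oxygen attached to an aromatic carbon.
Exactly one fragment in the molecule meets all constraints, giving 1 match.

1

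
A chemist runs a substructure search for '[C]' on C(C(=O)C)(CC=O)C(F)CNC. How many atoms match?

The query [C] means: uppercase C matches aliphatic (non-aromatic) carbon only.
Check the 12 heavy atoms by environment: 8× C → match; 1× N → no; 2× O → no; 1× F → no.
That gives 8 matching atoms.

8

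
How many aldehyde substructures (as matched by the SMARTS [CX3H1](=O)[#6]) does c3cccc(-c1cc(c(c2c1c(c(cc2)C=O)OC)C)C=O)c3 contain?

2

[CX3H1](=O)[#6] is the SMARTS for an aldehyde: an sp2 carbon with one H, double-bonded to O and single-bonded to carbon.
The molecule carries 2 separate instances of an aldehyde (-CHO) meeting every constraint; each maps to a distinct set of atoms, giving 2 matches.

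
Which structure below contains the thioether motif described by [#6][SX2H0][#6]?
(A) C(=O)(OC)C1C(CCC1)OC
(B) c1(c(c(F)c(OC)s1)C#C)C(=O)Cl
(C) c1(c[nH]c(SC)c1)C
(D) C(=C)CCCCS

C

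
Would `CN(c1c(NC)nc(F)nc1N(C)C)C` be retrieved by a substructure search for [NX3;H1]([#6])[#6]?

The pattern [NX3;H1]([#6])[#6] describes a trivalent nitrogen with one H, bonded to two carbons — a secondary amine.
The molecule carries an N-methylamino group (-NHCH3), whose atoms satisfy every constraint of the query, so the pattern matches.

Yes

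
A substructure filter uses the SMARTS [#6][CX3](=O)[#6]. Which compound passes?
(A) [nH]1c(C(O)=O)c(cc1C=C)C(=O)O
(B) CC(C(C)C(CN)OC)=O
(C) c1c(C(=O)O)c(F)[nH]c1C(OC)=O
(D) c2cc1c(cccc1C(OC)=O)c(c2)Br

B

[#6][CX3](=O)[#6] describes a carbonyl carbon (no H) flanked by two carbons (a ketone).
(A) has a carboxylic acid group (-C(=O)OH) but one neighbour of the carbonyl carbon is O, not C.
(B) contains an acetyl/ketone group (-C(=O)CH3), which satisfies every atom and bond constraint.
(C) has a carboxylic acid group (-C(=O)OH) but one neighbour of the carbonyl carbon is O, not C.
(D) has a methyl-ester group (-C(=O)OCH3) but one neighbour of the carbonyl carbon is O, not C.
So the answer is (B).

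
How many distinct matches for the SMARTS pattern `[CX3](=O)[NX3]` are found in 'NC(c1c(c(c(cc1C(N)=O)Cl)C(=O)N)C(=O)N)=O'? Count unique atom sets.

[CX3](=O)[NX3] is the SMARTS for an amide: a carbonyl carbon bonded to a trivalent nitrogen.
The molecule carries 4 separate instances of a primary amide (-C(=O)NH2) meeting every constraint; each maps to a distinct set of atoms, giving 4 matches.

4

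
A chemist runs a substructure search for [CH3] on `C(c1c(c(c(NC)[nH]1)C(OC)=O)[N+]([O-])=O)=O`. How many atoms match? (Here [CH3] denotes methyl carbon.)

Check the 16 heavy atoms by environment: 1× n (aromatic, H1) → no; 4× c (aromatic, H0) → no; 1× N (H1) → no; 2× C (H3) → match; 1× C (H0) → no; 4× O (H0) → no; 1× C (H1) → no; 1× N (charge +1, H0) → no; 1× O (charge -1, H0) → no.
That gives 2 matching atoms.

2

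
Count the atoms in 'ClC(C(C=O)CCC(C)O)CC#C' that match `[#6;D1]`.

2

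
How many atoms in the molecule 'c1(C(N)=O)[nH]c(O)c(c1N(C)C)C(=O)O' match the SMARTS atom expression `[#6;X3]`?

The query [#6;X3] means: any carbon (aromatic or not) with three total connections.
Check the 15 heavy atoms by environment: 1× n (aromatic, X3) → no; 4× c (aromatic, X3) → match; 2× N (X3) → no; 2× C (X4) → no; 2× C (X3) → match; 2× O (X1) → no; 2× O (X2) → no.
Summing the matching environments: 4 + 2 = 6 matching atoms.

6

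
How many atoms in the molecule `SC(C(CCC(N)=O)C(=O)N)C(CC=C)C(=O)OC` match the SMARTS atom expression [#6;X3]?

Check the 19 heavy atoms by environment: 7× C (X4) → no; 1× S (X2) → no; 5× C (X3) → match; 3× O (X1) → no; 1× O (X2) → no; 2× N (X3) → no.
That gives 5 matching atoms.

5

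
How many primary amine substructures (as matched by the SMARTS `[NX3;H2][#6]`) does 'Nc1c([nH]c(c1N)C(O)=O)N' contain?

[NX3;H2][#6] is the SMARTS for a primary amine: a trivalent nitrogen with two H attached to carbon.
The molecule carries 3 separate instances of a primary amino group (-NH2) meeting every constraint; each maps to a distinct set of atoms, giving 3 matches.

3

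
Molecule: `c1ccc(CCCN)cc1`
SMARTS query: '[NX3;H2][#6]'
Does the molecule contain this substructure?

Yes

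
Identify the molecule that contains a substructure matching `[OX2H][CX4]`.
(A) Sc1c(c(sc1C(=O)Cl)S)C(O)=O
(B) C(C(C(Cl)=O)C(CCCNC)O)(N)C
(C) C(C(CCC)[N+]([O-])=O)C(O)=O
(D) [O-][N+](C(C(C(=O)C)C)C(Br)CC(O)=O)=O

[OX2H][CX4] describes a hydroxyl oxygen bound to an sp3 (X4) carbon (an aliphatic alcohol).
(A) has a carboxylic acid group (-C(=O)OH) but the -OH is on a CX3 carbonyl carbon, not a CX4 carbon.
(B) contains a hydroxyl group (-OH), which satisfies every atom and bond constraint.
(C) has a carboxylic acid group (-C(=O)OH) but the -OH is on a CX3 carbonyl carbon, not a CX4 carbon.
(D) has a carboxylic acid group (-C(=O)OH) but the -OH is on a CX3 carbonyl carbon, not a CX4 carbon.
So the answer is (B).

B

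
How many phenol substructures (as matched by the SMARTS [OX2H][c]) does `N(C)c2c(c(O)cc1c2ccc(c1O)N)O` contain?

[OX2H][c] is the SMARTS for a phenol: a hydroxyl oxygen attached to an aromatic carbon.
The molecule carries 3 separate instances of a hydroxyl group (-OH) meeting every constraint; each maps to a distinct set of atoms, giving 3 matches.

3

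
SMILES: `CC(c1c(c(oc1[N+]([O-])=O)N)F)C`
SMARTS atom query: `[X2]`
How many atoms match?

1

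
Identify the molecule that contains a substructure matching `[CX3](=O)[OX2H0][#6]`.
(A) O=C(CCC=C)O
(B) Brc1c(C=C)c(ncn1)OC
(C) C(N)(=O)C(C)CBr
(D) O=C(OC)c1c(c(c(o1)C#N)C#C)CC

D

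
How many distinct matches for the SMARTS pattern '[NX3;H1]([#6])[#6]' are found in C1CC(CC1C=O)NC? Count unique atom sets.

[NX3;H1]([#6])[#6] is the SMARTS for a secondary amine: a trivalent nitrogen with one H, bonded to two carbons.
Exactly one fragment in the molecule meets all constraints, giving 1 match.

1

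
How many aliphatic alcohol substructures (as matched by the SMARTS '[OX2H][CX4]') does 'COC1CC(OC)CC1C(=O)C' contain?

[OX2H][CX4] is the SMARTS for an aliphatic alcohol: a hydroxyl oxygen bound to an sp3 (X4) carbon.
The molecule has a methoxy ether (-OCH3), but the oxygen has H0 (ether), not H1; nothing else fits, so there are 0 matches.

0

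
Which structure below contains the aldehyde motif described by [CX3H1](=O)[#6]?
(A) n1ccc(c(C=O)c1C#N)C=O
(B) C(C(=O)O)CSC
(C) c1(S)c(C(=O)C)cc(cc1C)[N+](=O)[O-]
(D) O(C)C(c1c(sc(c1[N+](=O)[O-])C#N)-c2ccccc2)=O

[CX3H1](=O)[#6] describes an sp2 carbon with one H, double-bonded to O and single-bonded to carbon (an aldehyde).
(A) contains an aldehyde (-CHO), which satisfies every atom and bond constraint.
(B) has a carboxylic acid group (-C(=O)OH) but the carbonyl carbon has H0 and is bonded to O, not H1.
(C) has an acetyl/ketone group (-C(=O)CH3) but the carbonyl carbon has H0 (two carbon neighbours), not H1.
(D) has a methyl-ester group (-C(=O)OCH3) but the carbonyl carbon has H0, not H1.
So the answer is (A).

A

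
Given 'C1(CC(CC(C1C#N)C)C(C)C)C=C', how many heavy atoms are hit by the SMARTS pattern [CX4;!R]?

Check the 14 heavy atoms by environment: 6× C (X4, in 6-ring) → no; 2× C (X3, acyclic) → no; 4× C (X4, acyclic) → match; 1× C (X2, acyclic) → no; 1× N (X1, acyclic) → no.
That gives 4 matching atoms.

4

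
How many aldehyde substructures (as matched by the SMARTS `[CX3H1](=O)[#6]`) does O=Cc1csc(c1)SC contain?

1

[CX3H1](=O)[#6] is the SMARTS for an aldehyde: an sp2 carbon with one H, double-bonded to O and single-bonded to carbon.
Exactly one fragment in the molecule meets all constraints, giving 1 match.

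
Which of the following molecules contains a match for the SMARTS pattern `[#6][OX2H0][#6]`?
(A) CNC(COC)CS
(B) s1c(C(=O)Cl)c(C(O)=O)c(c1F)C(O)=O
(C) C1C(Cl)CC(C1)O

A

[#6][OX2H0][#6] describes an aliphatic oxygen bridging two carbons with no H on the oxygen (an ether).
(A) contains a methoxy ether (-OCH3), which satisfies every atom and bond constraint.
(B) has a carboxylic acid group (-C(=O)OH) but the -OH oxygen has H1; the =O is OX1, not OX2.
(C) has a hydroxyl group (-OH) but the oxygen has H1, not H0 bridging two carbons.
So the answer is (A).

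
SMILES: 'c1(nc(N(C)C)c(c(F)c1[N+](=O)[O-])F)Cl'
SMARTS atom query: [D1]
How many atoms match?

7

The query [D1] means: atom with exactly one heavy-atom neighbour (degree 1).
Check the 15 heavy atoms by environment: 1× n (aromatic, D2) → no; 5× c (aromatic, D3) → no; 2× F (D1) → match; 1× N (D3) → no; 2× C (D1) → match; 1× N (charge +1, D3) → no; 1× O (charge -1, D1) → match; 1× O (D1) → match; 1× Cl (D1) → match.
Summing the matching environments: 2 + 2 + 1 + 1 + 1 = 7 matching atoms.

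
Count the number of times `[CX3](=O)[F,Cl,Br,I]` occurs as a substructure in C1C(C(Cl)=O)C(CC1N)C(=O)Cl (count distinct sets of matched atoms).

2

[CX3](=O)[F,Cl,Br,I] is the SMARTS for an acyl halide: a carbonyl carbon bonded to a halogen.
The molecule carries 2 separate instances of an acyl chloride (-C(=O)Cl) meeting every constraint; each maps to a distinct set of atoms, giving 2 matches.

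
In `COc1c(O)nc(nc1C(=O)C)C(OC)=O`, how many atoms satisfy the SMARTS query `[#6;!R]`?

5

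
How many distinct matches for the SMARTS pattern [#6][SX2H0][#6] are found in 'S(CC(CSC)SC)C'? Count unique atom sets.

3

[#6][SX2H0][#6] is the SMARTS for a thioether: an aliphatic sulfur bridging two carbons with no H on the sulfur.
The molecule carries 3 separate instances of a methylthio ether (-SCH3) meeting every constraint; each maps to a distinct set of atoms, giving 3 matches.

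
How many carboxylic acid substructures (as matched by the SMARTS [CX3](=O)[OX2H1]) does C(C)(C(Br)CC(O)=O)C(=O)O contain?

[CX3](=O)[OX2H1] is the SMARTS for a carboxylic acid: an sp2 carbon double-bonded to O and single-bonded to an -OH oxygen.
The molecule carries 2 separate instances of a carboxylic acid group (-C(=O)OH) meeting every constraint; each maps to a distinct set of atoms, giving 2 matches.

2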